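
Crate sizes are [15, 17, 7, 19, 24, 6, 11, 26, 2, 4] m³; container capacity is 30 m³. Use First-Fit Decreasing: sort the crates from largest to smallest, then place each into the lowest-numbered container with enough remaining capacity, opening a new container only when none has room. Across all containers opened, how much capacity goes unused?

Sorted descending: 26, 24, 19, 17, 15, 11, 7, 6, 4, 2.
Put 26 m³ in container 1; 4 m³ remain.
Put 24 m³ in container 2; 6 m³ remain.
Put 19 m³ in container 3; 11 m³ remain.
Put 17 m³ in container 4; 13 m³ remain.
Put 15 m³ in container 5; 15 m³ remain.
Put 11 m³ in container 3; 0 m³ remain.
Put 7 m³ in container 4; 6 m³ remain.
Put 6 m³ in container 2; 0 m³ remain.
Put 4 m³ in container 1; 0 m³ remain.
Put 2 m³ in container 4; 4 m³ remain.
5 containers × 30 m³ = 150 m³; used 131 m³; unused 19 m³.

19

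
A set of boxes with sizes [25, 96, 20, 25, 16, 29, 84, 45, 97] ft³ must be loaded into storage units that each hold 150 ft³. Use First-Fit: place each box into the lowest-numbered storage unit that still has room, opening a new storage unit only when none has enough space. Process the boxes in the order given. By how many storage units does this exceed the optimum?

First-Fit: [25,96,20] [25,16,29,45] [84] [97] → 4 storage units.
Total size 437 ft³; any packing needs at least ⌈437/150⌉ = 3 storage units.
An optimal packing achieves that bound: [97,45] [96,29,25] [84,25,20,16] → 3 storage units.
Excess: 4 − 3 = 1.

1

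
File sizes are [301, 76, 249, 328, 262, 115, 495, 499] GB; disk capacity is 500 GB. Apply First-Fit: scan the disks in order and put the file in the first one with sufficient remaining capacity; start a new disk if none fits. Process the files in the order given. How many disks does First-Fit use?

6

301 GB → disk 1 (remaining 199 GB)
76 GB → disk 1 (remaining 123 GB)
249 GB → disk 2 (remaining 251 GB)
328 GB → disk 3 (remaining 172 GB)
262 GB → disk 4 (remaining 238 GB)
115 GB → disk 1 (remaining 8 GB)
495 GB → disk 5 (remaining 5 GB)
499 GB → disk 6 (remaining 1 GB)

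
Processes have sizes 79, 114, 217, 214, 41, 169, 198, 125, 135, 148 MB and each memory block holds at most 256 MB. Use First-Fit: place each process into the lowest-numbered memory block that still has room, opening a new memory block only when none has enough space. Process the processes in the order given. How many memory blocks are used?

79 MB → memory block 1 (remaining 177 MB)
114 MB → memory block 1 (remaining 63 MB)
217 MB → memory block 2 (remaining 39 MB)
214 MB → memory block 3 (remaining 42 MB)
41 MB → memory block 1 (remaining 22 MB)
169 MB → memory block 4 (remaining 87 MB)
198 MB → memory block 5 (remaining 58 MB)
125 MB → memory block 6 (remaining 131 MB)
135 MB → memory block 7 (remaining 121 MB)
148 MB → memory block 8 (remaining 108 MB)

8 memory blocks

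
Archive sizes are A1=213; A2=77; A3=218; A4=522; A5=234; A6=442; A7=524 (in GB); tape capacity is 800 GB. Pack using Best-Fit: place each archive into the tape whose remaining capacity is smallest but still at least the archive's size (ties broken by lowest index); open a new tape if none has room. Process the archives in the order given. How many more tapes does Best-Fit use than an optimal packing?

1

Best-Fit: [213,77,218] [522,234] [442] [524] → 4 tapes.
Total size 2230 GB; any packing needs at least ⌈2230/800⌉ = 3 tapes.
An optimal packing achieves that bound: [524,234] [522,218] [442,213,77] → 3 tapes.
Excess: 4 − 3 = 1.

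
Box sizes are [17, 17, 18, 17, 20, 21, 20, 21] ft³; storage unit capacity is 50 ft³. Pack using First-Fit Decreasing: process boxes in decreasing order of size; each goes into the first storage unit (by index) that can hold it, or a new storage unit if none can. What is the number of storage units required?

4 storage units

Sorted descending: 21, 21, 20, 20, 18, 17, 17, 17.
21 ft³ → storage unit 1 (remaining 29 ft³)
21 ft³ → storage unit 1 (remaining 8 ft³)
20 ft³ → storage unit 2 (remaining 30 ft³)
20 ft³ → storage unit 2 (remaining 10 ft³)
18 ft³ → storage unit 3 (remaining 32 ft³)
17 ft³ → storage unit 3 (remaining 15 ft³)
17 ft³ → storage unit 4 (remaining 33 ft³)
17 ft³ → storage unit 4 (remaining 16 ft³)
Final storage units: [21,21] [20,20] [18,17] [17,17].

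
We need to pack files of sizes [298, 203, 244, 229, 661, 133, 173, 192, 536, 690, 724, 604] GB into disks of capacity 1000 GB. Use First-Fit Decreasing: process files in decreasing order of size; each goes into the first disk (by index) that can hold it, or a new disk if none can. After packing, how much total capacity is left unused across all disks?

313

Sorted descending: 724, 690, 661, 604, 536, 298, 244, 229, 203, 192, 173, 133.
Put 724 GB in disk 1; 276 GB remain.
Put 690 GB in disk 2; 310 GB remain.
Put 661 GB in disk 3; 339 GB remain.
Put 604 GB in disk 4; 396 GB remain.
Put 536 GB in disk 5; 464 GB remain.
Put 298 GB in disk 2; 12 GB remain.
Put 244 GB in disk 1; 32 GB remain.
Put 229 GB in disk 3; 110 GB remain.
Put 203 GB in disk 4; 193 GB remain.
Put 192 GB in disk 4; 1 GB remain.
Put 173 GB in disk 5; 291 GB remain.
Put 133 GB in disk 5; 158 GB remain.
5 disks × 1000 GB = 5000 GB; used 4687 GB; unused 313 GB.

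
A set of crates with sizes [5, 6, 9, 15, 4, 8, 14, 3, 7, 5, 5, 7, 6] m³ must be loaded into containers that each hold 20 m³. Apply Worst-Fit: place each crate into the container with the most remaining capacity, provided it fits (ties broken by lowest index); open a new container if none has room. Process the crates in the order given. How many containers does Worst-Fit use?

Put 5 m³ in container 1; 15 m³ remain.
Put 6 m³ in container 1; 9 m³ remain.
Put 9 m³ in container 1; 0 m³ remain.
Put 15 m³ in container 2; 5 m³ remain.
Put 4 m³ in container 2; 1 m³ remain.
Put 8 m³ in container 3; 12 m³ remain.
Put 14 m³ in container 4; 6 m³ remain.
Put 3 m³ in container 3; 9 m³ remain.
Put 7 m³ in container 3; 2 m³ remain.
Put 5 m³ in container 4; 1 m³ remain.
Put 5 m³ in container 5; 15 m³ remain.
Put 7 m³ in container 5; 8 m³ remain.
Put 6 m³ in container 5; 2 m³ remain.

5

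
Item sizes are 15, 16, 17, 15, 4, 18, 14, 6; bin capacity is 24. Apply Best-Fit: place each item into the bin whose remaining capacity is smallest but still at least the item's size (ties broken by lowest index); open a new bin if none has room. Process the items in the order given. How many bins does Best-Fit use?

6 bins

15 → bin 1 (remaining 9)
16 → bin 2 (remaining 8)
17 → bin 3 (remaining 7)
15 → bin 4 (remaining 9)
4 → bin 3 (remaining 3)
18 → bin 5 (remaining 6)
14 → bin 6 (remaining 10)
6 → bin 5 (remaining 0)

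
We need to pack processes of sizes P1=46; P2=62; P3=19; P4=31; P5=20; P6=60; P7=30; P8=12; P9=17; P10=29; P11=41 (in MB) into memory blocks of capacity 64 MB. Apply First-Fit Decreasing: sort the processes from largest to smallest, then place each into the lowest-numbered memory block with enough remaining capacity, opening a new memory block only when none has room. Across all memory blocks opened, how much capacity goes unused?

17

Sorted descending: 62, 60, 46, 41, 31, 30, 29, 20, 19, 17, 12.
62 MB → memory block 1 (remaining 2 MB)
60 MB → memory block 2 (remaining 4 MB)
46 MB → memory block 3 (remaining 18 MB)
41 MB → memory block 4 (remaining 23 MB)
31 MB → memory block 5 (remaining 33 MB)
30 MB → memory block 5 (remaining 3 MB)
29 MB → memory block 6 (remaining 35 MB)
20 MB → memory block 4 (remaining 3 MB)
19 MB → memory block 6 (remaining 16 MB)
17 MB → memory block 3 (remaining 1 MB)
12 MB → memory block 6 (remaining 4 MB)
6 memory blocks × 64 MB = 384 MB; used 367 MB; unused 17 MB.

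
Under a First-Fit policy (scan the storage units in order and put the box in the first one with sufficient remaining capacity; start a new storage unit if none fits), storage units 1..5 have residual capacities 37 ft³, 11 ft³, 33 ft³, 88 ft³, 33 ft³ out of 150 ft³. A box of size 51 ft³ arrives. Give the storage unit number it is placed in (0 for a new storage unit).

4

Storage units with room: storage unit 4 (88 ft³).
The first with room is storage unit 4.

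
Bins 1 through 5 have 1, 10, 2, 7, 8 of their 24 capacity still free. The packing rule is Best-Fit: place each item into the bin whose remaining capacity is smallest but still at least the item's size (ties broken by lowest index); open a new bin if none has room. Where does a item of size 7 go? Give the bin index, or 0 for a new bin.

Bins with room: bin 2 (10), bin 4 (7), bin 5 (8).
Tightest fit is bin 4 with 7 free.

4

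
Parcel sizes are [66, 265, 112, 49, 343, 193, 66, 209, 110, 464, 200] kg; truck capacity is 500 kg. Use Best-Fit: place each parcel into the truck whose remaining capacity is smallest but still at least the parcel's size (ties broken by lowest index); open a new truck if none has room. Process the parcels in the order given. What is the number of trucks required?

5

truck 1: place 66 kg, 434 kg left
truck 1: place 265 kg, 169 kg left
truck 1: place 112 kg, 57 kg left
truck 1: place 49 kg, 8 kg left
truck 2: place 343 kg, 157 kg left
truck 3: place 193 kg, 307 kg left
truck 2: place 66 kg, 91 kg left
truck 3: place 209 kg, 98 kg left
truck 4: place 110 kg, 390 kg left
truck 5: place 464 kg, 36 kg left
truck 4: place 200 kg, 190 kg left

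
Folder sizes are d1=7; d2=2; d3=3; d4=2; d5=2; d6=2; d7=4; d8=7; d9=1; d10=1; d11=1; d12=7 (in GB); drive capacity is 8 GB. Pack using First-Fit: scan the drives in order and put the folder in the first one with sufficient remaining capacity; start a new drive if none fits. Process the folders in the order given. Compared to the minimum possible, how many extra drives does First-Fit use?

First-Fit: [7,1] [2,3,2,1] [2,2,4] [7,1] [7] → 5 drives.
Total size 39 GB; any packing needs at least ⌈39/8⌉ = 5 drives.
So 5 is already optimal.

0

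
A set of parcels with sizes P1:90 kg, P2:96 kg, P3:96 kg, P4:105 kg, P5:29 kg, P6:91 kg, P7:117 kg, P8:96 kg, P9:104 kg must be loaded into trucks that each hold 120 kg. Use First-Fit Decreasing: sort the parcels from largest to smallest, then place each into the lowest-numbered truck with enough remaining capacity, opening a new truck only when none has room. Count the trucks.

8 trucks

Sorted descending: 117, 105, 104, 96, 96, 96, 91, 90, 29.
Put 117 kg in truck 1; 3 kg remain.
Put 105 kg in truck 2; 15 kg remain.
Put 104 kg in truck 3; 16 kg remain.
Put 96 kg in truck 4; 24 kg remain.
Put 96 kg in truck 5; 24 kg remain.
Put 96 kg in truck 6; 24 kg remain.
Put 91 kg in truck 7; 29 kg remain.
Put 90 kg in truck 8; 30 kg remain.
Put 29 kg in truck 7; 0 kg remain.
Final trucks: [117] [105] [104] [96] [96] [96] [91,29] [90].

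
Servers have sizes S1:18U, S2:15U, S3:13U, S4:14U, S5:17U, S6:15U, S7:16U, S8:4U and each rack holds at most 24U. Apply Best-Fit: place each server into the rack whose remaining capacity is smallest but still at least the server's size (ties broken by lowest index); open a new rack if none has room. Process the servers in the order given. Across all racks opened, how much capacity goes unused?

rack 1: place S1 (18U), 6U left
rack 2: place S2 (15U), 9U left
rack 3: place S3 (13U), 11U left
rack 4: place S4 (14U), 10U left
rack 5: place S5 (17U), 7U left
rack 6: place S6 (15U), 9U left
rack 7: place S7 (16U), 8U left
rack 1: place S8 (4U), 2U left
7 racks × 24U = 168U; used 112U; unused 56U.

56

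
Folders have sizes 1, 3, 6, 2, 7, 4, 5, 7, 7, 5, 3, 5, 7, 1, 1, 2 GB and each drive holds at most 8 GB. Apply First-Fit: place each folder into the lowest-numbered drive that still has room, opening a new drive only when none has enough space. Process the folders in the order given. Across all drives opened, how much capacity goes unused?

14

drive 1: place 1 GB, 7 GB left
drive 1: place 3 GB, 4 GB left
drive 2: place 6 GB, 2 GB left
drive 1: place 2 GB, 2 GB left
drive 3: place 7 GB, 1 GB left
drive 4: place 4 GB, 4 GB left
drive 5: place 5 GB, 3 GB left
drive 6: place 7 GB, 1 GB left
drive 7: place 7 GB, 1 GB left
drive 8: place 5 GB, 3 GB left
drive 4: place 3 GB, 1 GB left
drive 9: place 5 GB, 3 GB left
drive 10: place 7 GB, 1 GB left
drive 1: place 1 GB, 1 GB left
drive 1: place 1 GB, 0 GB left
drive 2: place 2 GB, 0 GB left
10 drives × 8 GB = 80 GB; used 66 GB; unused 14 GB.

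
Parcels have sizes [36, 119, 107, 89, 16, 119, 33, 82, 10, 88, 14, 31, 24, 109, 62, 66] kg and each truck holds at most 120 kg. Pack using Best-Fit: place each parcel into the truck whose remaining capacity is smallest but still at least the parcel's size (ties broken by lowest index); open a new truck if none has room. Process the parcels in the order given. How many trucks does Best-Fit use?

10

Put 36 kg in truck 1; 84 kg remain.
Put 119 kg in truck 2; 1 kg remain.
Put 107 kg in truck 3; 13 kg remain.
Put 89 kg in truck 4; 31 kg remain.
Put 16 kg in truck 4; 15 kg remain.
Put 119 kg in truck 5; 1 kg remain.
Put 33 kg in truck 1; 51 kg remain.
Put 82 kg in truck 6; 38 kg remain.
Put 10 kg in truck 3; 3 kg remain.
Put 88 kg in truck 7; 32 kg remain.
Put 14 kg in truck 4; 1 kg remain.
Put 31 kg in truck 7; 1 kg remain.
Put 24 kg in truck 6; 14 kg remain.
Put 109 kg in truck 8; 11 kg remain.
Put 62 kg in truck 9; 58 kg remain.
Put 66 kg in truck 10; 54 kg remain.
Final trucks: [36,33] [119] [107,10] [89,16,14] [119] [82,24] [88,31] [109] [62] [66].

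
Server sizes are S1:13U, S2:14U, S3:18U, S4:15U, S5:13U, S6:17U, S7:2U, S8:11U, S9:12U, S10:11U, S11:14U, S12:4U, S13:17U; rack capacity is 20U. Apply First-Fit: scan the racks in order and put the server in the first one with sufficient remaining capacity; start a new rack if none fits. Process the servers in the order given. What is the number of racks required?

Put S1 (13U) in rack 1; 7U remain.
Put S2 (14U) in rack 2; 6U remain.
Put S3 (18U) in rack 3; 2U remain.
Put S4 (15U) in rack 4; 5U remain.
Put S5 (13U) in rack 5; 7U remain.
Put S6 (17U) in rack 6; 3U remain.
Put S7 (2U) in rack 1; 5U remain.
Put S8 (11U) in rack 7; 9U remain.
Put S9 (12U) in rack 8; 8U remain.
Put S10 (11U) in rack 9; 9U remain.
Put S11 (14U) in rack 10; 6U remain.
Put S12 (4U) in rack 1; 1U remain.
Put S13 (17U) in rack 11; 3U remain.
Final racks: [13,2,4] [14] [18] [15] [13] [17] [11] [12] [11] [14] [17].

11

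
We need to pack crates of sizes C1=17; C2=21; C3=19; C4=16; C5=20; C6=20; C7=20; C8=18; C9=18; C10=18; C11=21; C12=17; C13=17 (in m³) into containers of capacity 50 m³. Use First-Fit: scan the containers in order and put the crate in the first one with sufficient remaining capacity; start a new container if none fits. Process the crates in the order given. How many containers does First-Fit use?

7

C1 (17 m³) → container 1 (remaining 33 m³)
C2 (21 m³) → container 1 (remaining 12 m³)
C3 (19 m³) → container 2 (remaining 31 m³)
C4 (16 m³) → container 2 (remaining 15 m³)
C5 (20 m³) → container 3 (remaining 30 m³)
C6 (20 m³) → container 3 (remaining 10 m³)
C7 (20 m³) → container 4 (remaining 30 m³)
C8 (18 m³) → container 4 (remaining 12 m³)
C9 (18 m³) → container 5 (remaining 32 m³)
C10 (18 m³) → container 5 (remaining 14 m³)
C11 (21 m³) → container 6 (remaining 29 m³)
C12 (17 m³) → container 6 (remaining 12 m³)
C13 (17 m³) → container 7 (remaining 33 m³)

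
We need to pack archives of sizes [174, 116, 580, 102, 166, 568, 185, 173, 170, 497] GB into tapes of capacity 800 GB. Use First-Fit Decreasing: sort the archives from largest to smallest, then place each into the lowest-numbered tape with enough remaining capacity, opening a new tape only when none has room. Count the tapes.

Sorted descending: 580, 568, 497, 185, 174, 173, 170, 166, 116, 102.
Put 580 GB in tape 1; 220 GB remain.
Put 568 GB in tape 2; 232 GB remain.
Put 497 GB in tape 3; 303 GB remain.
Put 185 GB in tape 1; 35 GB remain.
Put 174 GB in tape 2; 58 GB remain.
Put 173 GB in tape 3; 130 GB remain.
Put 170 GB in tape 4; 630 GB remain.
Put 166 GB in tape 4; 464 GB remain.
Put 116 GB in tape 3; 14 GB remain.
Put 102 GB in tape 4; 362 GB remain.
Final tapes: [580,185] [568,174] [497,173,116] [170,166,102].

4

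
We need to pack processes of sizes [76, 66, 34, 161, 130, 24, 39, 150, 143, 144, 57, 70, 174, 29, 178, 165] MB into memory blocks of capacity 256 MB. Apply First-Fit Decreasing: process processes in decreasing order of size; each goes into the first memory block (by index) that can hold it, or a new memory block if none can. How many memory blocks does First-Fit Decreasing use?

8

Sorted descending: 178, 174, 165, 161, 150, 144, 143, 130, 76, 70, 66, 57, 39, 34, 29, 24.
Put 178 MB in memory block 1; 78 MB remain.
Put 174 MB in memory block 2; 82 MB remain.
Put 165 MB in memory block 3; 91 MB remain.
Put 161 MB in memory block 4; 95 MB remain.
Put 150 MB in memory block 5; 106 MB remain.
Put 144 MB in memory block 6; 112 MB remain.
Put 143 MB in memory block 7; 113 MB remain.
Put 130 MB in memory block 8; 126 MB remain.
Put 76 MB in memory block 1; 2 MB remain.
Put 70 MB in memory block 2; 12 MB remain.
Put 66 MB in memory block 3; 25 MB remain.
Put 57 MB in memory block 4; 38 MB remain.
Put 39 MB in memory block 5; 67 MB remain.
Put 34 MB in memory block 4; 4 MB remain.
Put 29 MB in memory block 5; 38 MB remain.
Put 24 MB in memory block 3; 1 MB remain.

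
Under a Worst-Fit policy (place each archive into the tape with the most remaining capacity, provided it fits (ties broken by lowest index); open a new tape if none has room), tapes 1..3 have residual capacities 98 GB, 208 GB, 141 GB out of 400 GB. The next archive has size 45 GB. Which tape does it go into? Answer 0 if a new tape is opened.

2

Tapes with room: tape 1 (98 GB), tape 2 (208 GB), tape 3 (141 GB).
Most room is tape 2 with 208 GB free.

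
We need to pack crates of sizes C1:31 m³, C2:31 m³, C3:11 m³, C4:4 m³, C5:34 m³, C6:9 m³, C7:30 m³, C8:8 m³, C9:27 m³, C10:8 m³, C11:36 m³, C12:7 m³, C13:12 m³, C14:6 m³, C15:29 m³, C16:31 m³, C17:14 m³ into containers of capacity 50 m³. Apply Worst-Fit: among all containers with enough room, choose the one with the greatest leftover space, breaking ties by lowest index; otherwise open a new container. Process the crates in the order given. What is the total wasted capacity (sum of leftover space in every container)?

72

C1 (31 m³) → container 1 (remaining 19 m³)
C2 (31 m³) → container 2 (remaining 19 m³)
C3 (11 m³) → container 1 (remaining 8 m³)
C4 (4 m³) → container 2 (remaining 15 m³)
C5 (34 m³) → container 3 (remaining 16 m³)
C6 (9 m³) → container 3 (remaining 7 m³)
C7 (30 m³) → container 4 (remaining 20 m³)
C8 (8 m³) → container 4 (remaining 12 m³)
C9 (27 m³) → container 5 (remaining 23 m³)
C10 (8 m³) → container 5 (remaining 15 m³)
C11 (36 m³) → container 6 (remaining 14 m³)
C12 (7 m³) → container 2 (remaining 8 m³)
C13 (12 m³) → container 5 (remaining 3 m³)
C14 (6 m³) → container 6 (remaining 8 m³)
C15 (29 m³) → container 7 (remaining 21 m³)
C16 (31 m³) → container 8 (remaining 19 m³)
C17 (14 m³) → container 7 (remaining 7 m³)
8 containers × 50 m³ = 400 m³; used 328 m³; unused 72 m³.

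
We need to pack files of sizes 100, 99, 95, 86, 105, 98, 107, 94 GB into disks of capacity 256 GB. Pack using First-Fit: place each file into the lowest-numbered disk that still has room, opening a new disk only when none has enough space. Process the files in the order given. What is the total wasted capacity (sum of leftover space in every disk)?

Put 100 GB in disk 1; 156 GB remain.
Put 99 GB in disk 1; 57 GB remain.
Put 95 GB in disk 2; 161 GB remain.
Put 86 GB in disk 2; 75 GB remain.
Put 105 GB in disk 3; 151 GB remain.
Put 98 GB in disk 3; 53 GB remain.
Put 107 GB in disk 4; 149 GB remain.
Put 94 GB in disk 4; 55 GB remain.
4 disks × 256 GB = 1024 GB; used 784 GB; unused 240 GB.

240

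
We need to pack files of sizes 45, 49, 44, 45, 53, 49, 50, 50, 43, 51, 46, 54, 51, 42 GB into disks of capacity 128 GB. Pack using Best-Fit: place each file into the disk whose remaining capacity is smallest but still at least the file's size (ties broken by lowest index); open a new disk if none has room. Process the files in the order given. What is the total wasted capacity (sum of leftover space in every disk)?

224

Put 45 GB in disk 1; 83 GB remain.
Put 49 GB in disk 1; 34 GB remain.
Put 44 GB in disk 2; 84 GB remain.
Put 45 GB in disk 2; 39 GB remain.
Put 53 GB in disk 3; 75 GB remain.
Put 49 GB in disk 3; 26 GB remain.
Put 50 GB in disk 4; 78 GB remain.
Put 50 GB in disk 4; 28 GB remain.
Put 43 GB in disk 5; 85 GB remain.
Put 51 GB in disk 5; 34 GB remain.
Put 46 GB in disk 6; 82 GB remain.
Put 54 GB in disk 6; 28 GB remain.
Put 51 GB in disk 7; 77 GB remain.
Put 42 GB in disk 7; 35 GB remain.
7 disks × 128 GB = 896 GB; used 672 GB; unused 224 GB.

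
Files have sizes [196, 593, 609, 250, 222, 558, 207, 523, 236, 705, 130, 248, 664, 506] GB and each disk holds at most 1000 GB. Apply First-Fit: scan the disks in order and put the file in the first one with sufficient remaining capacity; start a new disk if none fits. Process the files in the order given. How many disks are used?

disk 1: place 196 GB, 804 GB left
disk 1: place 593 GB, 211 GB left
disk 2: place 609 GB, 391 GB left
disk 2: place 250 GB, 141 GB left
disk 3: place 222 GB, 778 GB left
disk 3: place 558 GB, 220 GB left
disk 1: place 207 GB, 4 GB left
disk 4: place 523 GB, 477 GB left
disk 4: place 236 GB, 241 GB left
disk 5: place 705 GB, 295 GB left
disk 2: place 130 GB, 11 GB left
disk 5: place 248 GB, 47 GB left
disk 6: place 664 GB, 336 GB left
disk 7: place 506 GB, 494 GB left

7 disks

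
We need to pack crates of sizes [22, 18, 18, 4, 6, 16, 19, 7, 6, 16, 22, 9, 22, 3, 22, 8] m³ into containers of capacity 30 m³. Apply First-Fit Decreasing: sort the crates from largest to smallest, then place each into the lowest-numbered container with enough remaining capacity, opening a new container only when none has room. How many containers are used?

Sorted descending: 22, 22, 22, 22, 19, 18, 18, 16, 16, 9, 8, 7, 6, 6, 4, 3.
Put 22 m³ in container 1; 8 m³ remain.
Put 22 m³ in container 2; 8 m³ remain.
Put 22 m³ in container 3; 8 m³ remain.
Put 22 m³ in container 4; 8 m³ remain.
Put 19 m³ in container 5; 11 m³ remain.
Put 18 m³ in container 6; 12 m³ remain.
Put 18 m³ in container 7; 12 m³ remain.
Put 16 m³ in container 8; 14 m³ remain.
Put 16 m³ in container 9; 14 m³ remain.
Put 9 m³ in container 5; 2 m³ remain.
Put 8 m³ in container 1; 0 m³ remain.
Put 7 m³ in container 2; 1 m³ remain.
Put 6 m³ in container 3; 2 m³ remain.
Put 6 m³ in container 4; 2 m³ remain.
Put 4 m³ in container 6; 8 m³ remain.
Put 3 m³ in container 6; 5 m³ remain.

9 containers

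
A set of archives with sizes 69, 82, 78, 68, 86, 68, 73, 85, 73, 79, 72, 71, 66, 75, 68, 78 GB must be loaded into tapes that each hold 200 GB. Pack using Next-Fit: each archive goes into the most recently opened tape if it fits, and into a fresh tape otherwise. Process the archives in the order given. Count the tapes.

8

tape 1: place 69 GB, 131 GB left
tape 1: place 82 GB, 49 GB left
tape 2: place 78 GB, 122 GB left
tape 2: place 68 GB, 54 GB left
tape 3: place 86 GB, 114 GB left
tape 3: place 68 GB, 46 GB left
tape 4: place 73 GB, 127 GB left
tape 4: place 85 GB, 42 GB left
tape 5: place 73 GB, 127 GB left
tape 5: place 79 GB, 48 GB left
tape 6: place 72 GB, 128 GB left
tape 6: place 71 GB, 57 GB left
tape 7: place 66 GB, 134 GB left
tape 7: place 75 GB, 59 GB left
tape 8: place 68 GB, 132 GB left
tape 8: place 78 GB, 54 GB left
Final tapes: [69,82] [78,68] [86,68] [73,85] [73,79] [72,71] [66,75] [68,78].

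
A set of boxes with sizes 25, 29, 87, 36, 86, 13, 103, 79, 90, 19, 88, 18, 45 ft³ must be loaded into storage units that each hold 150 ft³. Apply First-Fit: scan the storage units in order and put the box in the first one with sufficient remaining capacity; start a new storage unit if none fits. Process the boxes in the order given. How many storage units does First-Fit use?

6 storage units

Put 25 ft³ in storage unit 1; 125 ft³ remain.
Put 29 ft³ in storage unit 1; 96 ft³ remain.
Put 87 ft³ in storage unit 1; 9 ft³ remain.
Put 36 ft³ in storage unit 2; 114 ft³ remain.
Put 86 ft³ in storage unit 2; 28 ft³ remain.
Put 13 ft³ in storage unit 2; 15 ft³ remain.
Put 103 ft³ in storage unit 3; 47 ft³ remain.
Put 79 ft³ in storage unit 4; 71 ft³ remain.
Put 90 ft³ in storage unit 5; 60 ft³ remain.
Put 19 ft³ in storage unit 3; 28 ft³ remain.
Put 88 ft³ in storage unit 6; 62 ft³ remain.
Put 18 ft³ in storage unit 3; 10 ft³ remain.
Put 45 ft³ in storage unit 4; 26 ft³ remain.
Final storage units: [25,29,87] [36,86,13] [103,19,18] [79,45] [90] [88].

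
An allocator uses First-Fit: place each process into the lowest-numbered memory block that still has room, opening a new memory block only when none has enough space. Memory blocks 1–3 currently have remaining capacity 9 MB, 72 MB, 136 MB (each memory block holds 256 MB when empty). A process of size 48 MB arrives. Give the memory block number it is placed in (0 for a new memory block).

2

Memory blocks with room: memory block 2 (72 MB), memory block 3 (136 MB).
The first with room is memory block 2.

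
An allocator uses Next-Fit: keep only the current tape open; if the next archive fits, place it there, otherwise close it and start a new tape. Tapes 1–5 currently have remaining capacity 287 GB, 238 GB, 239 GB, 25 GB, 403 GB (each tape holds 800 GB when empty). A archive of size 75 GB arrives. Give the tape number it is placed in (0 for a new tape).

5

Next-Fit only looks at tape 5, which has 403 GB free.
75 GB fits there.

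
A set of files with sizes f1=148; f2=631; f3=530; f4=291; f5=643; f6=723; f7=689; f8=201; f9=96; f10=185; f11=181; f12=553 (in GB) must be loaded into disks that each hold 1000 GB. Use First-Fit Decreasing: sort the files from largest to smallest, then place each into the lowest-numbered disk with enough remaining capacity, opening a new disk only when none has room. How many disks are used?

Sorted descending: 723, 689, 643, 631, 553, 530, 291, 201, 185, 181, 148, 96.
723 GB → disk 1 (remaining 277 GB)
689 GB → disk 2 (remaining 311 GB)
643 GB → disk 3 (remaining 357 GB)
631 GB → disk 4 (remaining 369 GB)
553 GB → disk 5 (remaining 447 GB)
530 GB → disk 6 (remaining 470 GB)
291 GB → disk 2 (remaining 20 GB)
201 GB → disk 1 (remaining 76 GB)
185 GB → disk 3 (remaining 172 GB)
181 GB → disk 4 (remaining 188 GB)
148 GB → disk 3 (remaining 24 GB)
96 GB → disk 4 (remaining 92 GB)

6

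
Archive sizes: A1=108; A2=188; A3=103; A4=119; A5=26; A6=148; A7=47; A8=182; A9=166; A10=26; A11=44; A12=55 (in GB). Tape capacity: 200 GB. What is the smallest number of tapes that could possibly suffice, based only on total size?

Total size = 108 + 188 + 103 + 119 + 26 + 148 + 47 + 182 + 166 + 26 + 44 + 55 = 1212 GB.
⌈1212 / 200⌉ = 7.

7 tapes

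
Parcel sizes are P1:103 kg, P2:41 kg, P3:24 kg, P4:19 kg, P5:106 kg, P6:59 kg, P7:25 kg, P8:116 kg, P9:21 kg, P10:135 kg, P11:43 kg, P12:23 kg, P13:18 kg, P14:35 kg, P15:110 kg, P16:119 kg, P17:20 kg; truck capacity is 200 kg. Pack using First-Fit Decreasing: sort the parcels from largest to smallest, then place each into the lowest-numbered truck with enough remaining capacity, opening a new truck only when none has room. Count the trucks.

Sorted descending: 135, 119, 116, 110, 106, 103, 59, 43, 41, 35, 25, 24, 23, 21, 20, 19, 18.
truck 1: place 135 kg, 65 kg left
truck 2: place 119 kg, 81 kg left
truck 3: place 116 kg, 84 kg left
truck 4: place 110 kg, 90 kg left
truck 5: place 106 kg, 94 kg left
truck 6: place 103 kg, 97 kg left
truck 1: place 59 kg, 6 kg left
truck 2: place 43 kg, 38 kg left
truck 3: place 41 kg, 43 kg left
truck 2: place 35 kg, 3 kg left
truck 3: place 25 kg, 18 kg left
truck 4: place 24 kg, 66 kg left
truck 4: place 23 kg, 43 kg left
truck 4: place 21 kg, 22 kg left
truck 4: place 20 kg, 2 kg left
truck 5: place 19 kg, 75 kg left
truck 3: place 18 kg, 0 kg left

6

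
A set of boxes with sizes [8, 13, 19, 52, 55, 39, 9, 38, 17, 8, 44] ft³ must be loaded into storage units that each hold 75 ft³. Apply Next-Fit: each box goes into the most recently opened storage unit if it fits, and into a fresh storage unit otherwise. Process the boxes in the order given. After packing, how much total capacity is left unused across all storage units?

148

Put 8 ft³ in storage unit 1; 67 ft³ remain.
Put 13 ft³ in storage unit 1; 54 ft³ remain.
Put 19 ft³ in storage unit 1; 35 ft³ remain.
Put 52 ft³ in storage unit 2; 23 ft³ remain.
Put 55 ft³ in storage unit 3; 20 ft³ remain.
Put 39 ft³ in storage unit 4; 36 ft³ remain.
Put 9 ft³ in storage unit 4; 27 ft³ remain.
Put 38 ft³ in storage unit 5; 37 ft³ remain.
Put 17 ft³ in storage unit 5; 20 ft³ remain.
Put 8 ft³ in storage unit 5; 12 ft³ remain.
Put 44 ft³ in storage unit 6; 31 ft³ remain.
6 storage units × 75 ft³ = 450 ft³; used 302 ft³; unused 148 ft³.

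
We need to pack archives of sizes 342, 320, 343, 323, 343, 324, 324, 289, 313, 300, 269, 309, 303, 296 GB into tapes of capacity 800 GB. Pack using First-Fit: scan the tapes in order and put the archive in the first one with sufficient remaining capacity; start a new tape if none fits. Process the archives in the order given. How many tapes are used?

7

342 GB → tape 1 (remaining 458 GB)
320 GB → tape 1 (remaining 138 GB)
343 GB → tape 2 (remaining 457 GB)
323 GB → tape 2 (remaining 134 GB)
343 GB → tape 3 (remaining 457 GB)
324 GB → tape 3 (remaining 133 GB)
324 GB → tape 4 (remaining 476 GB)
289 GB → tape 4 (remaining 187 GB)
313 GB → tape 5 (remaining 487 GB)
300 GB → tape 5 (remaining 187 GB)
269 GB → tape 6 (remaining 531 GB)
309 GB → tape 6 (remaining 222 GB)
303 GB → tape 7 (remaining 497 GB)
296 GB → tape 7 (remaining 201 GB)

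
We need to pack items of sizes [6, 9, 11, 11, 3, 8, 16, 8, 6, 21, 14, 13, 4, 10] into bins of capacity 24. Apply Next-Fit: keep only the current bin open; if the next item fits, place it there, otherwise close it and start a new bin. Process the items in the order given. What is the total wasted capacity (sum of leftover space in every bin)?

76

6 → bin 1 (remaining 18)
9 → bin 1 (remaining 9)
11 → bin 2 (remaining 13)
11 → bin 2 (remaining 2)
3 → bin 3 (remaining 21)
8 → bin 3 (remaining 13)
16 → bin 4 (remaining 8)
8 → bin 4 (remaining 0)
6 → bin 5 (remaining 18)
21 → bin 6 (remaining 3)
14 → bin 7 (remaining 10)
13 → bin 8 (remaining 11)
4 → bin 8 (remaining 7)
10 → bin 9 (remaining 14)
9 bins × 24 = 216; used 140; unused 76.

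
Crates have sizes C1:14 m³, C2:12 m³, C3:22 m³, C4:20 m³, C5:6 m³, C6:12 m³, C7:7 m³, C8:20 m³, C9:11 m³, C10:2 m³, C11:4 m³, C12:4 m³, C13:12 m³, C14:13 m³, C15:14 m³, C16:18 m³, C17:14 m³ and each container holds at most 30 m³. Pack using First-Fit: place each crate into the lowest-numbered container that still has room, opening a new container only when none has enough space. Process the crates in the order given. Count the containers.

C1 (14 m³) → container 1 (remaining 16 m³)
C2 (12 m³) → container 1 (remaining 4 m³)
C3 (22 m³) → container 2 (remaining 8 m³)
C4 (20 m³) → container 3 (remaining 10 m³)
C5 (6 m³) → container 2 (remaining 2 m³)
C6 (12 m³) → container 4 (remaining 18 m³)
C7 (7 m³) → container 3 (remaining 3 m³)
C8 (20 m³) → container 5 (remaining 10 m³)
C9 (11 m³) → container 4 (remaining 7 m³)
C10 (2 m³) → container 1 (remaining 2 m³)
C11 (4 m³) → container 4 (remaining 3 m³)
C12 (4 m³) → container 5 (remaining 6 m³)
C13 (12 m³) → container 6 (remaining 18 m³)
C14 (13 m³) → container 6 (remaining 5 m³)
C15 (14 m³) → container 7 (remaining 16 m³)
C16 (18 m³) → container 8 (remaining 12 m³)
C17 (14 m³) → container 7 (remaining 2 m³)
Final containers: [14,12,2] [22,6] [20,7] [12,11,4] [20,4] [12,13] [14,14] [18].

8 containers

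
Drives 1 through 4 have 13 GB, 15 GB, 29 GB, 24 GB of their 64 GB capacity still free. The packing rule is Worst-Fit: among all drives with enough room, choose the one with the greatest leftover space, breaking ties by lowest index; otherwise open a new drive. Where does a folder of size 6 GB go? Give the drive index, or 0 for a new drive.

Drives with room: drive 1 (13 GB), drive 2 (15 GB), drive 3 (29 GB), drive 4 (24 GB).
Most room is drive 3 with 29 GB free.

3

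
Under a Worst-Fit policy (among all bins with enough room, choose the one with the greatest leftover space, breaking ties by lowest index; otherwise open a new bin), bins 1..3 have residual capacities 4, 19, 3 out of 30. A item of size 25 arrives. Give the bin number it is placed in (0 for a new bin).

0

No bin has ≥ 25 free, so a new bin is opened.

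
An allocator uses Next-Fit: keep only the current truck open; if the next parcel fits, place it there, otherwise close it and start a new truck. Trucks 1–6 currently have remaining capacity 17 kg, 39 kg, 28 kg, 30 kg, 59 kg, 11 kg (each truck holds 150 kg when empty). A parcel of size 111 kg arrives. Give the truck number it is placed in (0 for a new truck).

Next-Fit only looks at truck 6, which has 11 kg free.
111 kg does not fit, so a new truck is opened.

0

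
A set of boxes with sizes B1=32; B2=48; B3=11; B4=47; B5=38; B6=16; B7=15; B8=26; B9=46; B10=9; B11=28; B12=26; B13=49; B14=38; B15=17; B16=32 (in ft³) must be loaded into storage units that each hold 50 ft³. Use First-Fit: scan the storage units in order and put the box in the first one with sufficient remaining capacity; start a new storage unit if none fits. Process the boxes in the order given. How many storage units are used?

storage unit 1: place B1 (32 ft³), 18 ft³ left
storage unit 2: place B2 (48 ft³), 2 ft³ left
storage unit 1: place B3 (11 ft³), 7 ft³ left
storage unit 3: place B4 (47 ft³), 3 ft³ left
storage unit 4: place B5 (38 ft³), 12 ft³ left
storage unit 5: place B6 (16 ft³), 34 ft³ left
storage unit 5: place B7 (15 ft³), 19 ft³ left
storage unit 6: place B8 (26 ft³), 24 ft³ left
storage unit 7: place B9 (46 ft³), 4 ft³ left
storage unit 4: place B10 (9 ft³), 3 ft³ left
storage unit 8: place B11 (28 ft³), 22 ft³ left
storage unit 9: place B12 (26 ft³), 24 ft³ left
storage unit 10: place B13 (49 ft³), 1 ft³ left
storage unit 11: place B14 (38 ft³), 12 ft³ left
storage unit 5: place B15 (17 ft³), 2 ft³ left
storage unit 12: place B16 (32 ft³), 18 ft³ left
Final storage units: [32,11] [48] [47] [38,9] [16,15,17] [26] [46] [28] [26] [49] [38] [32].

12 storage units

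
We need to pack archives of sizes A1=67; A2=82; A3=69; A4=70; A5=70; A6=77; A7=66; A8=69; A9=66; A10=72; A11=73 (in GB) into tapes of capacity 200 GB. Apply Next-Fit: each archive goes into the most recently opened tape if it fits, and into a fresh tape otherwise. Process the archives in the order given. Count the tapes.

6

A1 (67 GB) → tape 1 (remaining 133 GB)
A2 (82 GB) → tape 1 (remaining 51 GB)
A3 (69 GB) → tape 2 (remaining 131 GB)
A4 (70 GB) → tape 2 (remaining 61 GB)
A5 (70 GB) → tape 3 (remaining 130 GB)
A6 (77 GB) → tape 3 (remaining 53 GB)
A7 (66 GB) → tape 4 (remaining 134 GB)
A8 (69 GB) → tape 4 (remaining 65 GB)
A9 (66 GB) → tape 5 (remaining 134 GB)
A10 (72 GB) → tape 5 (remaining 62 GB)
A11 (73 GB) → tape 6 (remaining 127 GB)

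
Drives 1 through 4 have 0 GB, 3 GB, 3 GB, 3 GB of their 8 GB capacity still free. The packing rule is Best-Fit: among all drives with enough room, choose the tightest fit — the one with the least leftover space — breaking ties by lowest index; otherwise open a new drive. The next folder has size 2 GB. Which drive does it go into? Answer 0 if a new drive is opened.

Drives with room: drive 2 (3 GB), drive 3 (3 GB), drive 4 (3 GB).
Tightest fit is drive 2 with 3 GB free.

2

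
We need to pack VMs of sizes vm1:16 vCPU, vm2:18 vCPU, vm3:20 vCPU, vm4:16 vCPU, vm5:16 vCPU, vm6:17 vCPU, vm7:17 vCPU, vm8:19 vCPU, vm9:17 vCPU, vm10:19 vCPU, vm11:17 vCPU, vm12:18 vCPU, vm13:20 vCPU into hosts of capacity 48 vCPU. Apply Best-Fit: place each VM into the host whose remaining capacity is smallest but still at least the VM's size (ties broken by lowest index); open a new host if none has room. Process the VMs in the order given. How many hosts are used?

7

host 1: place vm1 (16 vCPU), 32 vCPU left
host 1: place vm2 (18 vCPU), 14 vCPU left
host 2: place vm3 (20 vCPU), 28 vCPU left
host 2: place vm4 (16 vCPU), 12 vCPU left
host 3: place vm5 (16 vCPU), 32 vCPU left
host 3: place vm6 (17 vCPU), 15 vCPU left
host 4: place vm7 (17 vCPU), 31 vCPU left
host 4: place vm8 (19 vCPU), 12 vCPU left
host 5: place vm9 (17 vCPU), 31 vCPU left
host 5: place vm10 (19 vCPU), 12 vCPU left
host 6: place vm11 (17 vCPU), 31 vCPU left
host 6: place vm12 (18 vCPU), 13 vCPU left
host 7: place vm13 (20 vCPU), 28 vCPU left
Final hosts: [16,18] [20,16] [16,17] [17,19] [17,19] [17,18] [20].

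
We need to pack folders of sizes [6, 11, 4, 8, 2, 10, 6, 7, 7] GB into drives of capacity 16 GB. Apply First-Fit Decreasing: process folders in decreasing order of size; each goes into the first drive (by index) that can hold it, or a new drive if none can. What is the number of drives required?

Sorted descending: 11, 10, 8, 7, 7, 6, 6, 4, 2.
11 GB → drive 1 (remaining 5 GB)
10 GB → drive 2 (remaining 6 GB)
8 GB → drive 3 (remaining 8 GB)
7 GB → drive 3 (remaining 1 GB)
7 GB → drive 4 (remaining 9 GB)
6 GB → drive 2 (remaining 0 GB)
6 GB → drive 4 (remaining 3 GB)
4 GB → drive 1 (remaining 1 GB)
2 GB → drive 4 (remaining 1 GB)

4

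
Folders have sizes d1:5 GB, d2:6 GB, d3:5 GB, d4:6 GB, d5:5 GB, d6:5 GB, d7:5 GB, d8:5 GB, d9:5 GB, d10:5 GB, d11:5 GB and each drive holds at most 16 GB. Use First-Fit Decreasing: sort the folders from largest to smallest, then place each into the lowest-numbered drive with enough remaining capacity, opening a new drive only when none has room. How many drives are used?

4

Sorted descending: 6, 6, 5, 5, 5, 5, 5, 5, 5, 5, 5.
6 GB → drive 1 (remaining 10 GB)
6 GB → drive 1 (remaining 4 GB)
5 GB → drive 2 (remaining 11 GB)
5 GB → drive 2 (remaining 6 GB)
5 GB → drive 2 (remaining 1 GB)
5 GB → drive 3 (remaining 11 GB)
5 GB → drive 3 (remaining 6 GB)
5 GB → drive 3 (remaining 1 GB)
5 GB → drive 4 (remaining 11 GB)
5 GB → drive 4 (remaining 6 GB)
5 GB → drive 4 (remaining 1 GB)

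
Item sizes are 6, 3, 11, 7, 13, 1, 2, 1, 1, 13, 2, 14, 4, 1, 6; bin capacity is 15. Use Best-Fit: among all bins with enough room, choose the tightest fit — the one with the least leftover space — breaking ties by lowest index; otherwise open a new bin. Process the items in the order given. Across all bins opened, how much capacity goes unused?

5

Put 6 in bin 1; 9 remain.
Put 3 in bin 1; 6 remain.
Put 11 in bin 2; 4 remain.
Put 7 in bin 3; 8 remain.
Put 13 in bin 4; 2 remain.
Put 1 in bin 4; 1 remain.
Put 2 in bin 2; 2 remain.
Put 1 in bin 4; 0 remain.
Put 1 in bin 2; 1 remain.
Put 13 in bin 5; 2 remain.
Put 2 in bin 5; 0 remain.
Put 14 in bin 6; 1 remain.
Put 4 in bin 1; 2 remain.
Put 1 in bin 2; 0 remain.
Put 6 in bin 3; 2 remain.
6 bins × 15 = 90; used 85; unused 5.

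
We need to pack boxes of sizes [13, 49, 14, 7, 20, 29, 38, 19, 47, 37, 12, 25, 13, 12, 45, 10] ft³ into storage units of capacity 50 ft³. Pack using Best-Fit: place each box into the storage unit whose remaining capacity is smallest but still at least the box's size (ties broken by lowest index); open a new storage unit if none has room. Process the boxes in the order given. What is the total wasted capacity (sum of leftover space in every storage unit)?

Put 13 ft³ in storage unit 1; 37 ft³ remain.
Put 49 ft³ in storage unit 2; 1 ft³ remain.
Put 14 ft³ in storage unit 1; 23 ft³ remain.
Put 7 ft³ in storage unit 1; 16 ft³ remain.
Put 20 ft³ in storage unit 3; 30 ft³ remain.
Put 29 ft³ in storage unit 3; 1 ft³ remain.
Put 38 ft³ in storage unit 4; 12 ft³ remain.
Put 19 ft³ in storage unit 5; 31 ft³ remain.
Put 47 ft³ in storage unit 6; 3 ft³ remain.
Put 37 ft³ in storage unit 7; 13 ft³ remain.
Put 12 ft³ in storage unit 4; 0 ft³ remain.
Put 25 ft³ in storage unit 5; 6 ft³ remain.
Put 13 ft³ in storage unit 7; 0 ft³ remain.
Put 12 ft³ in storage unit 1; 4 ft³ remain.
Put 45 ft³ in storage unit 8; 5 ft³ remain.
Put 10 ft³ in storage unit 9; 40 ft³ remain.
9 storage units × 50 ft³ = 450 ft³; used 390 ft³; unused 60 ft³.

60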